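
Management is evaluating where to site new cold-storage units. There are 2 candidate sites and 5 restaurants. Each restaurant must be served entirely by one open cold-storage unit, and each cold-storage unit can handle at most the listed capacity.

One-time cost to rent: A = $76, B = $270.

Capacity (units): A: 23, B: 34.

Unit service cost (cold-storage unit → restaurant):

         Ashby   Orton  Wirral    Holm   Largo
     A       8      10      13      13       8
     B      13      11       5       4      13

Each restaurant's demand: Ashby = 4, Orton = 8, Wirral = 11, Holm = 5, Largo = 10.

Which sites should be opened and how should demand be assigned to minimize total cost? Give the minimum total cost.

Open {A, B}: Ashby→A 8·4=32, Orton→A 10·8=80, Wirral→B 5·11=55, Holm→B 4·5=20, Largo→A 8·10=80.
Loads: A carries 22/23, B carries 16/34. Service 267; fixed 346; total 613.
Next best feasible plan costs 621.

Minimum total cost: 613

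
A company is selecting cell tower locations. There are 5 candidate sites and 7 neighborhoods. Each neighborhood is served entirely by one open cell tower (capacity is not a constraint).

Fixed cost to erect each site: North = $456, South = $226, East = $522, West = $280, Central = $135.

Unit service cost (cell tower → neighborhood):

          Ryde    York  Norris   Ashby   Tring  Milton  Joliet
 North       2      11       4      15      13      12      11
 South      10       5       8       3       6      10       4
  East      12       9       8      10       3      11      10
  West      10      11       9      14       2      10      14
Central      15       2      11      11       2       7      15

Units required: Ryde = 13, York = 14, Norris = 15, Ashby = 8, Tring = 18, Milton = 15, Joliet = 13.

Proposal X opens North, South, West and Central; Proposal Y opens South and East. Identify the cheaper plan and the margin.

Proposal X: {North, South, West, Central}: Ryde→North 2·13=26, York→Central 2·14=28, Norris→North 4·15=60, Ashby→South 3·8=24, Tring→West 2·18=36, Milton→Central 7·15=105, Joliet→South 4·13=52. Service 331; fixed 1097; total 1428.
Proposal Y: {South, East}: Ryde→South 10·13=130, York→South 5·14=70, Norris→South 8·15=120, Ashby→South 3·8=24, Tring→East 3·18=54, Milton→South 10·15=150, Joliet→South 4·13=52. Service 600; fixed 748; total 1348.
Difference: |1428 − 1348| = 80.

Proposal Y is cheaper by 80.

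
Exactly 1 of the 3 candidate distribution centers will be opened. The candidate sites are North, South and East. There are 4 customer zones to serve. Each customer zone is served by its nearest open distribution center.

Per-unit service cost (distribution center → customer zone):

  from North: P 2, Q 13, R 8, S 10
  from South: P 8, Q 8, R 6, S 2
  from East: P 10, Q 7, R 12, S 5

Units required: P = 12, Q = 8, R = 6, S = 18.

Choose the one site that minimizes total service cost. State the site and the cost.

Choose South only; total service cost 232.

With exactly 1 open, each customer zone uses its cheapest among the chosen.
{South}: P→South 8·12=96, Q→South 8·8=64, R→South 6·6=36, S→South 2·18=36. Service cost 232.
{East}: service cost 338
{North}: service cost 356
Among all 3 size-1 choices, {South} is lowest.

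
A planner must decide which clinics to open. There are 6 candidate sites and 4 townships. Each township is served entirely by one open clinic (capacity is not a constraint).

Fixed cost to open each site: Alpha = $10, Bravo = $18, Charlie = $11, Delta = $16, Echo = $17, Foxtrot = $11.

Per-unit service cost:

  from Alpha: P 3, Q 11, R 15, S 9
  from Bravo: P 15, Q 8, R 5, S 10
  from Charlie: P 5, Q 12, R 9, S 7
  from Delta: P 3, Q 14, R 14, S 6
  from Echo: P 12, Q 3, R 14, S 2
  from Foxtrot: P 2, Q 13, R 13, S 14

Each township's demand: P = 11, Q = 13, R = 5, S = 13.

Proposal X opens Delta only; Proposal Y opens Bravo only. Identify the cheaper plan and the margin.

Proposal X is cheaper by 63.

Proposal X: {Delta}: P→Delta 3·11=33, Q→Delta 14·13=182, R→Delta 14·5=70, S→Delta 6·13=78. Service 363; fixed 16; total 379.
Proposal Y: {Bravo}: P→Bravo 15·11=165, Q→Bravo 8·13=104, R→Bravo 5·5=25, S→Bravo 10·13=130. Service 424; fixed 18; total 442.
Difference: |379 − 442| = 63.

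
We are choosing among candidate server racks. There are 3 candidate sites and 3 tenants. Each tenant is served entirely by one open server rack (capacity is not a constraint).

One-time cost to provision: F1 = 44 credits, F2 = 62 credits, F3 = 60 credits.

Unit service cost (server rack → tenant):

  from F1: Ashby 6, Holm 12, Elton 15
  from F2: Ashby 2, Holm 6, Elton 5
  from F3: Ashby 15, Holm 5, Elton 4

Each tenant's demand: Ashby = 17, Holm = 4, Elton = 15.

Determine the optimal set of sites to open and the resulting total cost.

Open F2 only; minimum total cost 195.

For any fixed open set, each tenant goes to its cheapest open site; total = fixed + service.
{F2}: Ashby→F2 2·17=34, Holm→F2 6·4=24, Elton→F2 5·15=75. Service 133; fixed 62; total 195.
{F2, F3}: service 114 + fixed 122 = 236
{F1, F2}: service 133 + fixed 106 = 239
{F1, F2, F3}: service 114 + fixed 166 = 280
No other subset beats 195.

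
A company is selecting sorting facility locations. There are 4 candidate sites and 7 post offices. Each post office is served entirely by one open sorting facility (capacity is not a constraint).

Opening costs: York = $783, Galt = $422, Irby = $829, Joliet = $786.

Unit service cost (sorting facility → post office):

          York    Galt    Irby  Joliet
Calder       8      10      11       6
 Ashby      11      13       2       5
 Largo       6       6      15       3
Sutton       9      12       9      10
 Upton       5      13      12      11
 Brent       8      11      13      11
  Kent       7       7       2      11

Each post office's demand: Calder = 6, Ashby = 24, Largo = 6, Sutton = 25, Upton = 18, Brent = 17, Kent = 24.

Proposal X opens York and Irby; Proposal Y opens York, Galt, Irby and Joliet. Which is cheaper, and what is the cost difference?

Proposal X is cheaper by 1178.

Proposal X: {York, Irby}: Calder→York 8·6=48, Ashby→Irby 2·24=48, Largo→York 6·6=36, Sutton→York 9·25=225, Upton→York 5·18=90, Brent→York 8·17=136, Kent→Irby 2·24=48. Service 631; fixed 1612; total 2243.
Proposal Y: {York, Galt, Irby, Joliet}: Calder→Joliet 6·6=36, Ashby→Irby 2·24=48, Largo→Joliet 3·6=18, Sutton→York 9·25=225, Upton→York 5·18=90, Brent→York 8·17=136, Kent→Irby 2·24=48. Service 601; fixed 2820; total 3421.
Difference: |2243 − 3421| = 1178.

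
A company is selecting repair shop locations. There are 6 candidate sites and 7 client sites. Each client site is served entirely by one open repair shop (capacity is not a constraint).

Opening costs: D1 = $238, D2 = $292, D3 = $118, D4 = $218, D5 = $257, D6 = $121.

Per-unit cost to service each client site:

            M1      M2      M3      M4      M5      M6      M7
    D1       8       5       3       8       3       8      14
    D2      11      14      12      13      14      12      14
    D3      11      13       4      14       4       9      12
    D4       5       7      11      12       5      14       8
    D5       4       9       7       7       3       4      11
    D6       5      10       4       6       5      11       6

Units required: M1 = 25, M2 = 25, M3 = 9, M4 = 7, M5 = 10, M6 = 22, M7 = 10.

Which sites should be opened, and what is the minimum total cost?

Open D5 only; minimum total cost 922.

For any fixed open set, each client site goes to its cheapest open site; total = fixed + service.
{D5}: M1→D5 4·25=100, M2→D5 9·25=225, M3→D5 7·9=63, M4→D5 7·7=49, M5→D5 3·10=30, M6→D5 4·22=88, M7→D5 11·10=110. Service 665; fixed 257; total 922.
{D6}: M1→D6 5·25=125, M2→D6 10·25=250, M3→D6 4·9=36, M4→D6 6·7=42, M5→D6 5·10=50, M6→D6 11·22=242, M7→D6 6·10=60. Service 805; fixed 121; total 926.
{D1, D6}: M1→D6 5·25=125, M2→D1 5·25=125, M3→D1 3·9=27, M4→D6 6·7=42, M5→D1 3·10=30, M6→D1 8·22=176, M7→D6 6·10=60. Service 585; fixed 359; total 944.
{D1, D2, D3, D4, D5, D6}: service 472 + fixed 1244 = 1716
No other subset beats 922.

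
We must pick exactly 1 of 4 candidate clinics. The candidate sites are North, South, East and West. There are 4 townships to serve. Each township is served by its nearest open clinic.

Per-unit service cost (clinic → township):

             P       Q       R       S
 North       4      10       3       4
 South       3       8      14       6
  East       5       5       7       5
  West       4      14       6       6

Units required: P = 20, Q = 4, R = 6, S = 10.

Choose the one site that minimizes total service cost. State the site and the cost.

Choose North only; total service cost 178.

With exactly 1 open, each township uses its cheapest among the chosen.
{North}: P→North 4·20=80, Q→North 10·4=40, R→North 3·6=18, S→North 4·10=40. Service cost 178.
{East}: service cost 212
{West}: service cost 232
Among all 4 size-1 choices, {North} is lowest.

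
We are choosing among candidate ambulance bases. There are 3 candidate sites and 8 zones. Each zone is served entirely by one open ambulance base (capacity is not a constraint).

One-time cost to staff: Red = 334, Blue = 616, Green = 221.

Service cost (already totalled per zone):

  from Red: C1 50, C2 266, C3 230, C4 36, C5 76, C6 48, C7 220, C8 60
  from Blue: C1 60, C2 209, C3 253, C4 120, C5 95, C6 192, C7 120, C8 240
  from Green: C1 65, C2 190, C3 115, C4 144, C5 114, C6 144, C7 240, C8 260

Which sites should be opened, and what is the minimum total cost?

For any fixed open set, each zone goes to its cheapest open site; total = fixed + service.
{Red}: C1→Red 50, C2→Red 266, C3→Red 230, C4→Red 36, C5→Red 76, C6→Red 48, C7→Red 220, C8→Red 60. Service 986; fixed 334; total 1320.
{Red, Green}: C1→Red 50, C2→Green 190, C3→Green 115, C4→Red 36, C5→Red 76, C6→Red 48, C7→Red 220, C8→Red 60. Service 795; fixed 555; total 1350.
{Green}: C1→Green 65, C2→Green 190, C3→Green 115, C4→Green 144, C5→Green 114, C6→Green 144, C7→Green 240, C8→Green 260. Service 1272; fixed 221; total 1493.
{Red, Blue, Green}: service 695 + fixed 1171 = 1866
No other subset beats 1320.

Open Red only; minimum total cost 1320.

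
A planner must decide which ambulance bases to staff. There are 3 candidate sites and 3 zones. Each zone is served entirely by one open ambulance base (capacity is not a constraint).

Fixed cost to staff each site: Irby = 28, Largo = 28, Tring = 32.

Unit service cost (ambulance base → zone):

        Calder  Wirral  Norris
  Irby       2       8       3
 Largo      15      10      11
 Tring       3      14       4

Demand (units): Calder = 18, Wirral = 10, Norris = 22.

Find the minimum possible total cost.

Minimum total cost: 210

For any fixed open set, each zone goes to its cheapest open site; total = fixed + service.
{Irby}: Calder→Irby 2·18=36, Wirral→Irby 8·10=80, Norris→Irby 3·22=66. Service 182; fixed 28; total 210.
{Irby, Largo}: service 182 + fixed 56 = 238
{Irby, Tring}: service 182 + fixed 60 = 242
{Irby, Largo, Tring}: service 182 + fixed 88 = 270
No other subset beats 210.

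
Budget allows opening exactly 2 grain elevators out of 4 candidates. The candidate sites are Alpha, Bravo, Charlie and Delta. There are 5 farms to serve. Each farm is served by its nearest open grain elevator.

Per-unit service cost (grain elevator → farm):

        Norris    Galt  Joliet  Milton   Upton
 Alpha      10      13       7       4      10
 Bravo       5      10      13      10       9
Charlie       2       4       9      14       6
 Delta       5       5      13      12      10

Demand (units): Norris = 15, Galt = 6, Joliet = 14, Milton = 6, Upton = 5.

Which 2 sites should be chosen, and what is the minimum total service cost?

Choose Alpha and Charlie; total service cost 206.

With exactly 2 open, each farm uses its cheapest among the chosen.
{Alpha, Charlie}: Norris→Charlie 2·15=30, Galt→Charlie 4·6=24, Joliet→Alpha 7·14=98, Milton→Alpha 4·6=24, Upton→Charlie 6·5=30. Service cost 206.
{Bravo, Charlie}: service cost 270
{Alpha, Delta}: service cost 277
Among all 6 size-2 choices, {Alpha, Charlie} is lowest.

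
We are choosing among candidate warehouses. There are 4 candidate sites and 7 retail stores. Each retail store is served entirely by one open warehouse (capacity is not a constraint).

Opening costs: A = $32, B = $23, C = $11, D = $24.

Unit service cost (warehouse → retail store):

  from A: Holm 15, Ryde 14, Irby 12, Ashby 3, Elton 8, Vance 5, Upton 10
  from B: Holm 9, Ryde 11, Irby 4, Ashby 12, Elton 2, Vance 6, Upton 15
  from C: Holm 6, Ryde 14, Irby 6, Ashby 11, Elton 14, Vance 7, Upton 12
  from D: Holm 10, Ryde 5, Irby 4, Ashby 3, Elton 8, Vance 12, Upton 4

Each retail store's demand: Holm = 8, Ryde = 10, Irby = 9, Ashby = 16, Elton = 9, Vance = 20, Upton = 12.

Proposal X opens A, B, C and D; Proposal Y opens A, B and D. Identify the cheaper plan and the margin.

Proposal X is cheaper by 13.

Proposal X: {A, B, C, D}: Holm→C 6·8=48, Ryde→D 5·10=50, Irby→B 4·9=36, Ashby→A 3·16=48, Elton→B 2·9=18, Vance→A 5·20=100, Upton→D 4·12=48. Service 348; fixed 90; total 438.
Proposal Y: {A, B, D}: Holm→B 9·8=72, Ryde→D 5·10=50, Irby→B 4·9=36, Ashby→A 3·16=48, Elton→B 2·9=18, Vance→A 5·20=100, Upton→D 4·12=48. Service 372; fixed 79; total 451.
Difference: |438 − 451| = 13.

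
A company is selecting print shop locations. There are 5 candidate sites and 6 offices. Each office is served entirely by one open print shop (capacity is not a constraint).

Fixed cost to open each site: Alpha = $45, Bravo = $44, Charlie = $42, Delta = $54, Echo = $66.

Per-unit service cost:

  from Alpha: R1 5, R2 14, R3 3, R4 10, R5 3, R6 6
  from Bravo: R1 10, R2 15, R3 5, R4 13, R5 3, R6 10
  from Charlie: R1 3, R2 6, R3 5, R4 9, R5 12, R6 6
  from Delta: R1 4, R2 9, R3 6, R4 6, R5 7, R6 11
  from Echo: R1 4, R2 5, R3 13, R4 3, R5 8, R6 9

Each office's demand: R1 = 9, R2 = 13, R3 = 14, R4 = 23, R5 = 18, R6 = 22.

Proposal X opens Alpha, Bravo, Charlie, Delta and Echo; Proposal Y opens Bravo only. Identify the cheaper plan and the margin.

Proposal X: {Alpha, Bravo, Charlie, Delta, Echo}: R1→Charlie 3·9=27, R2→Echo 5·13=65, R3→Alpha 3·14=42, R4→Echo 3·23=69, R5→Alpha 3·18=54, R6→Alpha 6·22=132. Service 389; fixed 251; total 640.
Proposal Y: {Bravo}: R1→Bravo 10·9=90, R2→Bravo 15·13=195, R3→Bravo 5·14=70, R4→Bravo 13·23=299, R5→Bravo 3·18=54, R6→Bravo 10·22=220. Service 928; fixed 44; total 972.
Difference: |640 − 972| = 332.

Proposal X is cheaper by 332.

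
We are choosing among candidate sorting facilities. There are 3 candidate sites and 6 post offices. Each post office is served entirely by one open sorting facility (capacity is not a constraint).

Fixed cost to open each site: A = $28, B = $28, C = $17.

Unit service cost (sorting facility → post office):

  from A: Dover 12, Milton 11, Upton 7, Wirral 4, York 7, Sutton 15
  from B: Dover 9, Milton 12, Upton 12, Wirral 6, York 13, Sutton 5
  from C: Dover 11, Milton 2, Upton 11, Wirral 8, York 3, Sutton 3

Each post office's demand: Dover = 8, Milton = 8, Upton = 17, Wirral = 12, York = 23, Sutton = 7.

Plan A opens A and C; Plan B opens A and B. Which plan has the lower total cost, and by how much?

Plan A is cheaper by 173.

Plan A: {A, C}: Dover→C 11·8=88, Milton→C 2·8=16, Upton→A 7·17=119, Wirral→A 4·12=48, York→C 3·23=69, Sutton→C 3·7=21. Service 361; fixed 45; total 406.
Plan B: {A, B}: Dover→B 9·8=72, Milton→A 11·8=88, Upton→A 7·17=119, Wirral→A 4·12=48, York→A 7·23=161, Sutton→B 5·7=35. Service 523; fixed 56; total 579.
Difference: |406 − 579| = 173.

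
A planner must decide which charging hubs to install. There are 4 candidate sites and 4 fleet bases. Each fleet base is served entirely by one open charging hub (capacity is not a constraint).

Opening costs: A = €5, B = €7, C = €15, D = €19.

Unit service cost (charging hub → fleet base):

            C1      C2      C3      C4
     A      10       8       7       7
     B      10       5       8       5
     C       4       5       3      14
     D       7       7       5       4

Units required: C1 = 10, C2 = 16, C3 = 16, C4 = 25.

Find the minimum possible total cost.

Minimum total cost: 302

For any fixed open set, each fleet base goes to its cheapest open site; total = fixed + service.
{C, D}: C1→C 4·10=40, C2→C 5·16=80, C3→C 3·16=48, C4→D 4·25=100. Service 268; fixed 34; total 302.
{A, C, D}: service 268 + fixed 39 = 307
{B, C, D}: C1→C 4·10=40, C2→B 5·16=80, C3→C 3·16=48, C4→D 4·25=100. Service 268; fixed 41; total 309.
{A, B, C, D}: service 268 + fixed 46 = 314
No other subset beats 302.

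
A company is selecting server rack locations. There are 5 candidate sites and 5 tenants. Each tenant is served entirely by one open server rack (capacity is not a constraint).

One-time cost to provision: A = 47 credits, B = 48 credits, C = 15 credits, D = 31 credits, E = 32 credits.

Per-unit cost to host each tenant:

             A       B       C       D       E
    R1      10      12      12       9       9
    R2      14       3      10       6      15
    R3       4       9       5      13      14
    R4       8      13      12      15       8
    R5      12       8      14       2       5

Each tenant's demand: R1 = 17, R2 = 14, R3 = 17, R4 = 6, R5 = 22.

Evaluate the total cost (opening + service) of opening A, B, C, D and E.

Total cost: 528

Each tenant is assigned to its cheapest site among the open ones.
{A, B, C, D, E}: R1→D 9·17=153, R2→B 3·14=42, R3→A 4·17=68, R4→A 8·6=48, R5→D 2·22=44. Service 355; fixed 173; total 528.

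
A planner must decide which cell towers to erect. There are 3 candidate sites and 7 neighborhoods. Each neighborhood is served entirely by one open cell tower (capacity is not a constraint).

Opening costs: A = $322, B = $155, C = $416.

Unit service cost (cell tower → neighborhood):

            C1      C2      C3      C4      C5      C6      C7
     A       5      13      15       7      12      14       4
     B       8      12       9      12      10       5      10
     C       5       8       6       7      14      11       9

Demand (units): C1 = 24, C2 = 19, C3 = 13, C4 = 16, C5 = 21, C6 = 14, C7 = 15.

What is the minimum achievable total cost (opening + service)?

For any fixed open set, each neighborhood goes to its cheapest open site; total = fixed + service.
{B}: C1→B 8·24=192, C2→B 12·19=228, C3→B 9·13=117, C4→B 12·16=192, C5→B 10·21=210, C6→B 5·14=70, C7→B 10·15=150. Service 1159; fixed 155; total 1314.
{A, B}: service 917 + fixed 477 = 1394
{B, C}: service 877 + fixed 571 = 1448
{A, B, C}: service 802 + fixed 893 = 1695
No other subset beats 1314.

Minimum total cost: 1314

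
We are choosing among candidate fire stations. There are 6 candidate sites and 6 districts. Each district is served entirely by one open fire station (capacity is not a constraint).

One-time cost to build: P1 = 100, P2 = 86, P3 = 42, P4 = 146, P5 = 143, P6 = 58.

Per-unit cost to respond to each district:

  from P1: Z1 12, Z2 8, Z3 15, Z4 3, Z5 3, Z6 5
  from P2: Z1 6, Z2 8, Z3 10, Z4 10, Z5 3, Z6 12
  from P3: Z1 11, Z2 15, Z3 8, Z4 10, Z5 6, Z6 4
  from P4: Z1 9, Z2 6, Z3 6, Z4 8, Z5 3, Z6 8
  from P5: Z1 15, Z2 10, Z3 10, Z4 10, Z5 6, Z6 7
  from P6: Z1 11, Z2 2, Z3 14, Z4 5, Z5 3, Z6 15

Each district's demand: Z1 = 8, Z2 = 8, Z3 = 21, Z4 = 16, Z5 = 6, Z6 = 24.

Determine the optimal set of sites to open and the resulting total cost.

Open P3 and P6; minimum total cost 566.

For any fixed open set, each district goes to its cheapest open site; total = fixed + service.
{P3, P6}: Z1→P3 11·8=88, Z2→P6 2·8=16, Z3→P3 8·21=168, Z4→P6 5·16=80, Z5→P6 3·6=18, Z6→P3 4·24=96. Service 466; fixed 100; total 566.
{P2, P3, P6}: service 426 + fixed 186 = 612
{P1, P3}: service 482 + fixed 142 = 624
{P1, P2, P3, P4, P5, P6}: service 352 + fixed 575 = 927
No other subset beats 566.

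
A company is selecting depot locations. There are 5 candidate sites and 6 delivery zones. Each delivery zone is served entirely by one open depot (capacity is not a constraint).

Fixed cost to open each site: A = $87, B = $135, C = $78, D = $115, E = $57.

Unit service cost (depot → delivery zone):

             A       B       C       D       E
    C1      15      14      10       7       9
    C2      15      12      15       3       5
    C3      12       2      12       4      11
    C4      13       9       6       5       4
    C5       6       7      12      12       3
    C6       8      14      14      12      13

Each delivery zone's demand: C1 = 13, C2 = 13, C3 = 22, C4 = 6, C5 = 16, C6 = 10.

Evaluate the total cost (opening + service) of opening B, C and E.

Each delivery zone is assigned to its cheapest site among the open ones.
{B, C, E}: C1→E 9·13=117, C2→E 5·13=65, C3→B 2·22=44, C4→E 4·6=24, C5→E 3·16=48, C6→E 13·10=130. Service 428; fixed 270; total 698.

Total cost: 698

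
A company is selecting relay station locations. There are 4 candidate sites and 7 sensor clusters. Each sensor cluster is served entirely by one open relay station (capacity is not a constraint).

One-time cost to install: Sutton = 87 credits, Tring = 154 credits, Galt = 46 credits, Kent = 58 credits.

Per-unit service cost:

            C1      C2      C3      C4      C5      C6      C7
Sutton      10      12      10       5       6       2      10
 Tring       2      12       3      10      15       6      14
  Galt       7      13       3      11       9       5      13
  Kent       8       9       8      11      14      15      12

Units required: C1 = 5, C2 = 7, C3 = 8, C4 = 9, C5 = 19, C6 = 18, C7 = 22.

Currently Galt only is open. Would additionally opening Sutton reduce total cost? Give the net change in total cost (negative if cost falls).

Current service cost with {Galt}: 796.
Adding Sutton: each sensor cluster re-picks its cheapest; new service cost 558, saving 238.
Extra fixed cost: 87. Net change = 87 − 238 = -151.
(Totals: 842 → 691.)

Yes — net change −151 (cost falls by 151).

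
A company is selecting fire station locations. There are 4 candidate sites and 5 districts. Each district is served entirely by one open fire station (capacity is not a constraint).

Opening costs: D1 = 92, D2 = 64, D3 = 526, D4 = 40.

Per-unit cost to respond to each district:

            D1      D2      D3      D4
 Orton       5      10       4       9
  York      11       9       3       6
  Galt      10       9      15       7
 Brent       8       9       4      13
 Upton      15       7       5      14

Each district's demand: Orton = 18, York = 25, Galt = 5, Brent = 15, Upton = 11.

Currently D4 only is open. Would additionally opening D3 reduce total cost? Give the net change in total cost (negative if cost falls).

No — net change +127 (cost rises by 127).

Current service cost with {D4}: 696.
Adding D3: each district re-picks its cheapest; new service cost 297, saving 399.
Extra fixed cost: 526. Net change = 526 − 399 = 127.
(Totals: 736 → 863.)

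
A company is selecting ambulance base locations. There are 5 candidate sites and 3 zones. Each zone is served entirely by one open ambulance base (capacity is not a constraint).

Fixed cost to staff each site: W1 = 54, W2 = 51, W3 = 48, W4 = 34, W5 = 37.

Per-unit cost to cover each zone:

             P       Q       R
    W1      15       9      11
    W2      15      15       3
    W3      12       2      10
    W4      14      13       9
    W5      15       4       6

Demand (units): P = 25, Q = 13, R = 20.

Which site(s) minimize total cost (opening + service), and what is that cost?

For any fixed open set, each zone goes to its cheapest open site; total = fixed + service.
{W2, W3}: P→W3 12·25=300, Q→W3 2·13=26, R→W2 3·20=60. Service 386; fixed 99; total 485.
{W2, W3, W4}: service 386 + fixed 133 = 519
{W2, W3, W5}: P→W3 12·25=300, Q→W3 2·13=26, R→W2 3·20=60. Service 386; fixed 136; total 522.
{W1, W2, W3, W4, W5}: P→W3 12·25=300, Q→W3 2·13=26, R→W2 3·20=60. Service 386; fixed 224; total 610.
No other subset beats 485.

Open W2 and W3; minimum total cost 485.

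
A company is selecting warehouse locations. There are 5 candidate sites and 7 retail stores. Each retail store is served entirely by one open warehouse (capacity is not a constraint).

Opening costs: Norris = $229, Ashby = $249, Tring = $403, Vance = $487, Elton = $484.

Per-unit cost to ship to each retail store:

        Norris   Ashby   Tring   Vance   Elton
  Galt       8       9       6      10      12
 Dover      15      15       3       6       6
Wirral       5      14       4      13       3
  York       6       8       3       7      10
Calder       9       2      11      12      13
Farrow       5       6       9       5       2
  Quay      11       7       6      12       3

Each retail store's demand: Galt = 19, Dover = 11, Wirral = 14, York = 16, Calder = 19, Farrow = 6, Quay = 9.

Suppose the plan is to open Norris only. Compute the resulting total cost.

Each retail store is assigned to its cheapest site among the open ones.
{Norris}: Galt→Norris 8·19=152, Dover→Norris 15·11=165, Wirral→Norris 5·14=70, York→Norris 6·16=96, Calder→Norris 9·19=171, Farrow→Norris 5·6=30, Quay→Norris 11·9=99. Service 783; fixed 229; total 1012.

Total cost: 1012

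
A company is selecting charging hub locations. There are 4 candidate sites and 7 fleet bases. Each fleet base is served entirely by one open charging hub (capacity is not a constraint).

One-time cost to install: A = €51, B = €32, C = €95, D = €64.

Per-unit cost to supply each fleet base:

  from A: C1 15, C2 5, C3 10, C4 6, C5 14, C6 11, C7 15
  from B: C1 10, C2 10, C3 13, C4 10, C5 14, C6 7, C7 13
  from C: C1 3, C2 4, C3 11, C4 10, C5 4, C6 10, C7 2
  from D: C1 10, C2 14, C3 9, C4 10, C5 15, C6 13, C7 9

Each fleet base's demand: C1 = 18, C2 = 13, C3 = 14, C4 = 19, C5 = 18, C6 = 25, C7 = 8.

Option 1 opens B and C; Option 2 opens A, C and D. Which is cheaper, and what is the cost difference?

Option 1 is cheaper by 54.

Option 1: {B, C}: C1→C 3·18=54, C2→C 4·13=52, C3→C 11·14=154, C4→B 10·19=190, C5→C 4·18=72, C6→B 7·25=175, C7→C 2·8=16. Service 713; fixed 127; total 840.
Option 2: {A, C, D}: C1→C 3·18=54, C2→C 4·13=52, C3→D 9·14=126, C4→A 6·19=114, C5→C 4·18=72, C6→C 10·25=250, C7→C 2·8=16. Service 684; fixed 210; total 894.
Difference: |840 − 894| = 54.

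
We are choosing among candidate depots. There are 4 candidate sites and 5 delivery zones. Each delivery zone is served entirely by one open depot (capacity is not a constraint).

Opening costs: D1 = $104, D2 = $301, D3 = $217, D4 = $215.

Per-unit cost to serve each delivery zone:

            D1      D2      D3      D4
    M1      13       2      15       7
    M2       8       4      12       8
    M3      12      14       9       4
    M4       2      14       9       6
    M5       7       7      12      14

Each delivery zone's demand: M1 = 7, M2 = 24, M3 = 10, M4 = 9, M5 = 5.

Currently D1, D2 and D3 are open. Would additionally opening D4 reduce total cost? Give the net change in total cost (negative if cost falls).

No — net change +165 (cost rises by 165).

Current service cost with {D1, D2, D3}: 253.
Adding D4: each delivery zone re-picks its cheapest; new service cost 203, saving 50.
Extra fixed cost: 215. Net change = 215 − 50 = 165.
(Totals: 875 → 1040.)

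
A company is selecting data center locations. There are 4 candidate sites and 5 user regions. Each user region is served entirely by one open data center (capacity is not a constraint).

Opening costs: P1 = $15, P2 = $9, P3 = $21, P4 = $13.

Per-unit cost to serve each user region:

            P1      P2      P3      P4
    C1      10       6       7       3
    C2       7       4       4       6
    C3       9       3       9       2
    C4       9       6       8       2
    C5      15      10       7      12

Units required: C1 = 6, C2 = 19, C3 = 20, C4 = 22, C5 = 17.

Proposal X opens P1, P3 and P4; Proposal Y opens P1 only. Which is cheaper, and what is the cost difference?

Proposal X: {P1, P3, P4}: C1→P4 3·6=18, C2→P3 4·19=76, C3→P4 2·20=40, C4→P4 2·22=44, C5→P3 7·17=119. Service 297; fixed 49; total 346.
Proposal Y: {P1}: C1→P1 10·6=60, C2→P1 7·19=133, C3→P1 9·20=180, C4→P1 9·22=198, C5→P1 15·17=255. Service 826; fixed 15; total 841.
Difference: |346 − 841| = 495.

Proposal X is cheaper by 495.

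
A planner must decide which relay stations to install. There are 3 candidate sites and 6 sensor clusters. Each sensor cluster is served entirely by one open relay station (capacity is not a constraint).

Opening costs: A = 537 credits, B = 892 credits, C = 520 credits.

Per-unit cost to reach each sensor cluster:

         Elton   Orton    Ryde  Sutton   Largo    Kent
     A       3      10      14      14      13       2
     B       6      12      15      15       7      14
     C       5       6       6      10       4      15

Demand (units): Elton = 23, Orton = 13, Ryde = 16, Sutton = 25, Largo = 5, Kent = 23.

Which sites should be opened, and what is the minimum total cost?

For any fixed open set, each sensor cluster goes to its cheapest open site; total = fixed + service.
{A}: Elton→A 3·23=69, Orton→A 10·13=130, Ryde→A 14·16=224, Sutton→A 14·25=350, Largo→A 13·5=65, Kent→A 2·23=46. Service 884; fixed 537; total 1421.
{C}: service 904 + fixed 520 = 1424
{A, C}: Elton→A 3·23=69, Orton→C 6·13=78, Ryde→C 6·16=96, Sutton→C 10·25=250, Largo→C 4·5=20, Kent→A 2·23=46. Service 559; fixed 1057; total 1616.
{A, B, C}: service 559 + fixed 1949 = 2508
(All 7 nonempty subsets were checked; A only is lowest.)

Open A only; minimum total cost 1421.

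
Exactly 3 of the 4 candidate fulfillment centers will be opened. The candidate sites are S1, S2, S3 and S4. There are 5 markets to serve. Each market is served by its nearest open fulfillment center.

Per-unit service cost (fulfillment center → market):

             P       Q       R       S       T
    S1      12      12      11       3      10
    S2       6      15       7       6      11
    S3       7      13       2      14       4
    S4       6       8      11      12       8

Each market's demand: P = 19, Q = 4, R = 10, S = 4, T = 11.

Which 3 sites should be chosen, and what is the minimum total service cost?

With exactly 3 open, each market uses its cheapest among the chosen.
{S1, S3, S4}: P→S4 6·19=114, Q→S4 8·4=32, R→S3 2·10=20, S→S1 3·4=12, T→S3 4·11=44. Service cost 222.
{S2, S3, S4}: service cost 234
{S1, S2, S3}: service cost 238
Among all 4 size-3 choices, {S1, S3, S4} is lowest.

Choose S1, S3 and S4; total service cost 222.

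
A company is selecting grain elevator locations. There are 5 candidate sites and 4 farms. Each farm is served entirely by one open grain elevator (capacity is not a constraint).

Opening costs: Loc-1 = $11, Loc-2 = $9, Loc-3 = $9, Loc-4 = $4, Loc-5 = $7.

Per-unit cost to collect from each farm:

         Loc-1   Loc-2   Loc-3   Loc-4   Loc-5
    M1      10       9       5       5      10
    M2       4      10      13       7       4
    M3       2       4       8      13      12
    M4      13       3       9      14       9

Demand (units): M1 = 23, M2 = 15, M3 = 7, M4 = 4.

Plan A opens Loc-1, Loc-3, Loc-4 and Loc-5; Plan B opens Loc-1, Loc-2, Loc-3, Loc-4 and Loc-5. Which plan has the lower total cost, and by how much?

Plan A: {Loc-1, Loc-3, Loc-4, Loc-5}: M1→Loc-3 5·23=115, M2→Loc-1 4·15=60, M3→Loc-1 2·7=14, M4→Loc-3 9·4=36. Service 225; fixed 31; total 256.
Plan B: {Loc-1, Loc-2, Loc-3, Loc-4, Loc-5}: M1→Loc-3 5·23=115, M2→Loc-1 4·15=60, M3→Loc-1 2·7=14, M4→Loc-2 3·4=12. Service 201; fixed 40; total 241.
Difference: |256 − 241| = 15.

Plan B is cheaper by 15.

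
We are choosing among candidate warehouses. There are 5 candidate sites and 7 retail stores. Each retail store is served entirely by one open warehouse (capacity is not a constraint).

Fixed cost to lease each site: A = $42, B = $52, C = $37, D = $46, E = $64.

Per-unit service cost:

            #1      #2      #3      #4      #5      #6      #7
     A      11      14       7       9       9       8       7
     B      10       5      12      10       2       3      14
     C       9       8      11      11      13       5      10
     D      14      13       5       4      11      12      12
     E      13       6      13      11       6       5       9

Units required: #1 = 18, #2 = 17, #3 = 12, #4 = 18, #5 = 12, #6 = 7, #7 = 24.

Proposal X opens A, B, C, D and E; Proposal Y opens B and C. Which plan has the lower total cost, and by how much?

Proposal X is cheaper by 100.

Proposal X: {A, B, C, D, E}: #1→C 9·18=162, #2→B 5·17=85, #3→D 5·12=60, #4→D 4·18=72, #5→B 2·12=24, #6→B 3·7=21, #7→A 7·24=168. Service 592; fixed 241; total 833.
Proposal Y: {B, C}: #1→C 9·18=162, #2→B 5·17=85, #3→C 11·12=132, #4→B 10·18=180, #5→B 2·12=24, #6→B 3·7=21, #7→C 10·24=240. Service 844; fixed 89; total 933.
Difference: |833 − 933| = 100.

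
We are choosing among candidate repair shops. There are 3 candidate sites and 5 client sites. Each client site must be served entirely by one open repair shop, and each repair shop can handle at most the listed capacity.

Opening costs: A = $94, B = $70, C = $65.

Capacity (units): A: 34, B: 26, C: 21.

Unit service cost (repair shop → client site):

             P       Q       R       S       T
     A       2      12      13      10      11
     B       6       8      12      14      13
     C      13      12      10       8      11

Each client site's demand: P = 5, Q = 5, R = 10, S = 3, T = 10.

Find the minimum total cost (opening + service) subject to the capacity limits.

Open {A}: P→A 2·5=10, Q→A 12·5=60, R→A 13·10=130, S→A 10·3=30, T→A 11·10=110.
Loads: A carries 33/34. Service 340; fixed 94; total 434.
Next best feasible plan costs 457.

Minimum total cost: 434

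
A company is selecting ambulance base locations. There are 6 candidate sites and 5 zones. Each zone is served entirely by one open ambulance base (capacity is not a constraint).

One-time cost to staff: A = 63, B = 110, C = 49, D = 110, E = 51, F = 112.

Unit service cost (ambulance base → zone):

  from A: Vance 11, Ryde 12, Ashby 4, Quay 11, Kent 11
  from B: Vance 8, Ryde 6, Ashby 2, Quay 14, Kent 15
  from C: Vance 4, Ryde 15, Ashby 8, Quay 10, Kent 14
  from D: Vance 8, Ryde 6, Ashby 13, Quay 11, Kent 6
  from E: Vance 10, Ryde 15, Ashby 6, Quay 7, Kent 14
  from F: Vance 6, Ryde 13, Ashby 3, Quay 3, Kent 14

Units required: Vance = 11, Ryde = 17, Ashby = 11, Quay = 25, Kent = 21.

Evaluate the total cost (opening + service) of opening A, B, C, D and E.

Total cost: 852

Each zone is assigned to its cheapest site among the open ones.
{A, B, C, D, E}: Vance→C 4·11=44, Ryde→B 6·17=102, Ashby→B 2·11=22, Quay→E 7·25=175, Kent→D 6·21=126. Service 469; fixed 383; total 852.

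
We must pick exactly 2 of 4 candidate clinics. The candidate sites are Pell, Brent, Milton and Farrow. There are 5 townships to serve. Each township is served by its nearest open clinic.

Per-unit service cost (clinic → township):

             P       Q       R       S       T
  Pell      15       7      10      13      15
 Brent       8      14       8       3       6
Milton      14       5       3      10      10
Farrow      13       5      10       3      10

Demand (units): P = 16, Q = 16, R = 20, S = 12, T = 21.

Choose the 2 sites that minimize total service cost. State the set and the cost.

Choose Brent and Milton; total service cost 430.

With exactly 2 open, each township uses its cheapest among the chosen.
{Brent, Milton}: P→Brent 8·16=128, Q→Milton 5·16=80, R→Milton 3·20=60, S→Brent 3·12=36, T→Brent 6·21=126. Service cost 430.
{Brent, Farrow}: service cost 530
{Pell, Brent}: service cost 562
Among all 6 size-2 choices, {Brent, Milton} is lowest.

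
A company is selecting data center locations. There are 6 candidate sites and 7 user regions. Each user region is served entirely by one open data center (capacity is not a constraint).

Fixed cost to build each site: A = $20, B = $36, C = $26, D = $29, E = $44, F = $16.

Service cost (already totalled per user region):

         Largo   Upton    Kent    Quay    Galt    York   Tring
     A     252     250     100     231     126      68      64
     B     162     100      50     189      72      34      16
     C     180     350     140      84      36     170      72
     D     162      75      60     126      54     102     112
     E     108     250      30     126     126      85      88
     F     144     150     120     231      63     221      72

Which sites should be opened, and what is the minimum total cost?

For any fixed open set, each user region goes to its cheapest open site; total = fixed + service.
{B, C, E}: Largo→E 108, Upton→B 100, Kent→E 30, Quay→C 84, Galt→C 36, York→B 34, Tring→B 16. Service 408; fixed 106; total 514.
{B, C, D, E}: service 383 + fixed 135 = 518
{B, C, E, F}: service 408 + fixed 122 = 530
{A, B, C, D, E, F}: service 383 + fixed 171 = 554
No other subset beats 514.

Open B, C and E; minimum total cost 514.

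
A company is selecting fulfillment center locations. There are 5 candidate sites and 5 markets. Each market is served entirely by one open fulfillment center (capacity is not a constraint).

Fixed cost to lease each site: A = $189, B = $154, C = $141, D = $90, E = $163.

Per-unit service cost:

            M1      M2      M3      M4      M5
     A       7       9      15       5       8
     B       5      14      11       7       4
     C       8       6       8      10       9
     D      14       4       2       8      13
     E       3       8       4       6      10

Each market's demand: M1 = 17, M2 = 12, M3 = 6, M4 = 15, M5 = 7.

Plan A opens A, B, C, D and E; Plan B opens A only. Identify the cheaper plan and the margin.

Plan B is cheaper by 314.

Plan A: {A, B, C, D, E}: M1→E 3·17=51, M2→D 4·12=48, M3→D 2·6=12, M4→A 5·15=75, M5→B 4·7=28. Service 214; fixed 737; total 951.
Plan B: {A}: M1→A 7·17=119, M2→A 9·12=108, M3→A 15·6=90, M4→A 5·15=75, M5→A 8·7=56. Service 448; fixed 189; total 637.
Difference: |951 − 637| = 314.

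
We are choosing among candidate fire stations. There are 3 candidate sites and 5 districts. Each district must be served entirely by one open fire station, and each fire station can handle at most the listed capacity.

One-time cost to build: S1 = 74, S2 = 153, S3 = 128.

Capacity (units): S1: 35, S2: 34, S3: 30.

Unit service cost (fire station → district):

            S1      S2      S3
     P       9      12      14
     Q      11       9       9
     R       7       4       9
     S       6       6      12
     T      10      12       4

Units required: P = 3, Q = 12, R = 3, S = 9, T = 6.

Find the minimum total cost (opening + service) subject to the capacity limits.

Open {S1}: P→S1 9·3=27, Q→S1 11·12=132, R→S1 7·3=21, S→S1 6·9=54, T→S1 10·6=60.
Loads: S1 carries 33/35. Service 294; fixed 74; total 368.
Next best feasible plan costs 435.

Minimum total cost: 368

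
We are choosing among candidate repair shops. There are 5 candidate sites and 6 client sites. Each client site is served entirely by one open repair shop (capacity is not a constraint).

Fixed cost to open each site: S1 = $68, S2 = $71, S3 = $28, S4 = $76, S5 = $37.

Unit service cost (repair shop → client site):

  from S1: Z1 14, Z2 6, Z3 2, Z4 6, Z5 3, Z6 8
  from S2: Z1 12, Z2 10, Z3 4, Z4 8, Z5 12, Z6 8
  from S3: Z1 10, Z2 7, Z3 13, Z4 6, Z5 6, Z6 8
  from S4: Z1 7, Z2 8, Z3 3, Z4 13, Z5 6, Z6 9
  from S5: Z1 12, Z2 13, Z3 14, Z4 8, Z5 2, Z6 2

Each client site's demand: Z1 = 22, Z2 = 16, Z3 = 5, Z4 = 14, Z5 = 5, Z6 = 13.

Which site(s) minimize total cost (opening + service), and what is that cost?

Open S3, S4 and S5; minimum total cost 542.

For any fixed open set, each client site goes to its cheapest open site; total = fixed + service.
{S3, S4, S5}: Z1→S4 7·22=154, Z2→S3 7·16=112, Z3→S4 3·5=15, Z4→S3 6·14=84, Z5→S5 2·5=10, Z6→S5 2·13=26. Service 401; fixed 141; total 542.
{S4, S5}: Z1→S4 7·22=154, Z2→S4 8·16=128, Z3→S4 3·5=15, Z4→S5 8·14=112, Z5→S5 2·5=10, Z6→S5 2·13=26. Service 445; fixed 113; total 558.
{S1, S4, S5}: service 380 + fixed 181 = 561
{S1, S2, S3, S4, S5}: Z1→S4 7·22=154, Z2→S1 6·16=96, Z3→S1 2·5=10, Z4→S1 6·14=84, Z5→S5 2·5=10, Z6→S5 2·13=26. Service 380; fixed 280; total 660.
No other subset beats 542.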